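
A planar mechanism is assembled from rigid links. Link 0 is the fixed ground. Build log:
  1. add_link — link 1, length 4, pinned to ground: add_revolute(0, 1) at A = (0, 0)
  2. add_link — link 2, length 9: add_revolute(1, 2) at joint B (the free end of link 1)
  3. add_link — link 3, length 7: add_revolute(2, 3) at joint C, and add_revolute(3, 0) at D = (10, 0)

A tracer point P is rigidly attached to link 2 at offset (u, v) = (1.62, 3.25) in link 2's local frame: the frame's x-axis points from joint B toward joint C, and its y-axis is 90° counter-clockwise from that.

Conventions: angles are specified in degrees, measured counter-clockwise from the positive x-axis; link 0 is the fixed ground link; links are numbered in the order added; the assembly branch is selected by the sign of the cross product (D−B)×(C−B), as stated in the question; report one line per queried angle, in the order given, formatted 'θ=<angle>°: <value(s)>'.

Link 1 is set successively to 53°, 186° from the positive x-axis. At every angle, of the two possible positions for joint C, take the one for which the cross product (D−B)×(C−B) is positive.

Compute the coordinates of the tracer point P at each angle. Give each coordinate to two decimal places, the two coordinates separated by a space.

A=(0,0), D=(10.00,0)
θ=53°: B = A + 4.00·(cos53°, sin53°) = (2.4073, 3.1945)
θ=53°: |BD| = 8.2374
θ=53°: circle(B,9.00) ∩ circle(D,7.00): a=6.0611, h=6.6531
θ=53°:   candidates: C₊=(10.5741,6.9764) cross=54.804; C₋=(5.4139,-5.2884) cross=-54.804
θ=53°:   branch + wants cross > 0 → take C=(10.5741,6.9764) (cross=54.804)
θ=53°: ex = (C−B)/|BC| = (0.9074,0.4202); ey = (-0.4202,0.9074)
θ=53°: P = B + 1.62·ex + 3.25·ey = (2.5116,6.8244)
θ=186°: B = A + 4.00·(cos186°, sin186°) = (-3.9781, -0.4181)
θ=186°: |BD| = 13.9843
θ=186°: circle(B,9.00) ∩ circle(D,7.00): a=8.1363, h=3.8471
θ=186°:   candidates: C₊=(4.0396,3.6706) cross=53.800; C₋=(4.2696,-4.0203) cross=-53.800
θ=186°:   branch + wants cross > 0 → take C=(4.0396,3.6706) (cross=53.800)
θ=186°: ex = (C−B)/|BC| = (0.8908,0.4543); ey = (-0.4543,0.8908)
θ=186°: P = B + 1.62·ex + 3.25·ey = (-4.0114,3.2131)

θ=53°: 2.51 6.82
θ=186°: -4.01 3.21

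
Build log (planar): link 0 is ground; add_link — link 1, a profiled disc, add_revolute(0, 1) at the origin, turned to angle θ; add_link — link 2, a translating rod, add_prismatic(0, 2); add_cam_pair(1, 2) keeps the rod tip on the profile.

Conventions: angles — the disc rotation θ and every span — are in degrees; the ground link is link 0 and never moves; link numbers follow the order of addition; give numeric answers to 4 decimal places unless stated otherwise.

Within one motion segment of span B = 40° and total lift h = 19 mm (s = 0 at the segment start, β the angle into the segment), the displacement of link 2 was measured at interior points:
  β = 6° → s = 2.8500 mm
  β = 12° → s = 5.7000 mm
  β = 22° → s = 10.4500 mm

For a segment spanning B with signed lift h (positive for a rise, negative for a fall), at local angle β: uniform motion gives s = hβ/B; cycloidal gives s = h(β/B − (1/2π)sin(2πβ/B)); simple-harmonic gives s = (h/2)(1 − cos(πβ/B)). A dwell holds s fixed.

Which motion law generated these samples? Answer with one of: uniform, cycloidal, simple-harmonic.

candidates at β/B = r: uniform s = h·r (linear in β); cycloidal s = h·(r − sin(2πr)/(2π)); simple-harmonic s = (h/2)(1 − cos(πr))
β=6°: printed 2.8500 | uniform 2.8500, cycloidal 0.4036, simple-harmonic 1.0354
β=12°: printed 5.7000 | uniform 5.7000, cycloidal 2.8241, simple-harmonic 3.9160
β=22°: printed 10.4500 | uniform 10.4500, cycloidal 11.3845, simple-harmonic 10.9861
only one law matches every sample → uniform

uniform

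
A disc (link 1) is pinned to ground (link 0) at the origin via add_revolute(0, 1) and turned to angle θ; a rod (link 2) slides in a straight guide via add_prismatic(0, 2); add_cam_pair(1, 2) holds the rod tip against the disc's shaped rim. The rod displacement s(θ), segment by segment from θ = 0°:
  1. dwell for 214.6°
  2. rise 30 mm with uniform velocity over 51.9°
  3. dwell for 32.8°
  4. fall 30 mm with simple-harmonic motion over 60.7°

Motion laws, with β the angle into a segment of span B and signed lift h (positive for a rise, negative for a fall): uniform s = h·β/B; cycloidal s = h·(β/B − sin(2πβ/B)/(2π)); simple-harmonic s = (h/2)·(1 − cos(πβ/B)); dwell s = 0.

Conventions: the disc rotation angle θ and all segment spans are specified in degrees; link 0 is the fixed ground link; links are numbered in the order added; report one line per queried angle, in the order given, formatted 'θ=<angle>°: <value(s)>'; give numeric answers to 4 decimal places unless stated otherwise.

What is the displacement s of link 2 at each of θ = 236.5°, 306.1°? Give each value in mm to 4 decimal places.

segment 1 (0° to 214.6°, dwell): s unchanged at 0.0000
θ = 236.5° falls in segment 2 (214.6° to 266.5°, uniform, h = 30): β = 236.5 − 214.6 = 21.9°, B = 51.9°; Δs = 30·21.9/51.9 = 12.6590; s = 0.0000 + 12.6590 = 12.6590
segment 2 (214.6° to 266.5°, uniform, h = 30) is passed completely: s = 0.0000 + (30) = 30.0000
segment 3 (266.5° to 299.3°, dwell): s unchanged at 30.0000
θ = 306.1° falls in segment 4 (299.3° to 360°, simple-harmonic, h = -30): β = 306.1 − 299.3 = 6.8°, B = 60.7°; Δs = -30/2·(1 − cos(π·0.1120)) = -0.9194; s = 30.0000 − 0.9194 = 29.0806

θ=236.5°: 12.6590
θ=306.1°: 29.0806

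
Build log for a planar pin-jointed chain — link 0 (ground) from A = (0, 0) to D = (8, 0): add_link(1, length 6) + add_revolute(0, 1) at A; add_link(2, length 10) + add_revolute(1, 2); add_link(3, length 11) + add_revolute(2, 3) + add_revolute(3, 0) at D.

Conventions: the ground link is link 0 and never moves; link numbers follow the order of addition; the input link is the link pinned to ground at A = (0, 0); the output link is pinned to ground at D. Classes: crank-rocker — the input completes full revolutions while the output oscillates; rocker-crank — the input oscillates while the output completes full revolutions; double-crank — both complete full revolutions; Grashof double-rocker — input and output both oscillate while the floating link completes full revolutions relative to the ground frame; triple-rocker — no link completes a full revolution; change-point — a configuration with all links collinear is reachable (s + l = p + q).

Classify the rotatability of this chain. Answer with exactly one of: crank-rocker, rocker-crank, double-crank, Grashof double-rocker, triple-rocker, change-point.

lengths: ground=8, input=6, coupler=10, output=11
sorted: s=6 (shortest), l=11 (longest), p+q=18
s + l = 17 vs p + q = 18
s + l < p + q (Grashof) with shortest = input link → crank-rocker

crank-rocker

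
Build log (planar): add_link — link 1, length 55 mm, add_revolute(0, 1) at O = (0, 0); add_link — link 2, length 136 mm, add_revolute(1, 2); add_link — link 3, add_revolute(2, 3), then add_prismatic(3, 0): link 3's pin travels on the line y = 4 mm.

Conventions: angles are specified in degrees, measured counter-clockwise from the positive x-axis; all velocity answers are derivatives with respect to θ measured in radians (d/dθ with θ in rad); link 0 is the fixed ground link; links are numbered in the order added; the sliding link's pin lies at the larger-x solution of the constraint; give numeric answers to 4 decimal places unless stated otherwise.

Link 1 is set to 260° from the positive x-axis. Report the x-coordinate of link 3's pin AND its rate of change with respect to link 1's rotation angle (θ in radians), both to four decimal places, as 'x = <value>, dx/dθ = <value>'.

geometry: r = 55 mm, L = 136 mm, e = 4 mm
crank pin P = (r cos θ, r sin θ) = (-9.550650, -54.164426)
h = r sin θ − e = -54.164426 − 4 = -58.164426
x = r cos θ + √(L² − h²) = -9.550650 + 122.934533 = 113.383884
dx/dθ = −r sin θ − h·r cos θ/√(L² − h²) (θ in radians; h = -58.164426) = 49.645696

x = 113.3839, dx/dθ = 49.6457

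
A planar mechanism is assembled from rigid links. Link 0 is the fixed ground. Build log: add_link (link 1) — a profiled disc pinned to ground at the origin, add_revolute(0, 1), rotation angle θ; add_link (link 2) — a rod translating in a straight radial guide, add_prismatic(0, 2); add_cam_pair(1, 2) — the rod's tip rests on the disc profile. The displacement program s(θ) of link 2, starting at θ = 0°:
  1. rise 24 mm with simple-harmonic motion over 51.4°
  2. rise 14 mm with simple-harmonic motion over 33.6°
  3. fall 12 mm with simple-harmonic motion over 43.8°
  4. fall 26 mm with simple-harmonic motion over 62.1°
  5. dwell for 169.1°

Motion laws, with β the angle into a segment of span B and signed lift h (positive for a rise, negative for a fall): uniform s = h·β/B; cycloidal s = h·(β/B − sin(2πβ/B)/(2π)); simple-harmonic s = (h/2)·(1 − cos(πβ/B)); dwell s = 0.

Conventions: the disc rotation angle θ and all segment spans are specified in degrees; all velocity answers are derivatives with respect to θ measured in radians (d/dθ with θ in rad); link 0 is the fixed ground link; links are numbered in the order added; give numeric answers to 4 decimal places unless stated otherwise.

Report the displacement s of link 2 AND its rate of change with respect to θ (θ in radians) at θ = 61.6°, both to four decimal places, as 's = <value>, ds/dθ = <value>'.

seg 1 [0°–51.4°] simple-harmonic, h=24: full span → s += 24 → s = 24.0000
seg 2 [51.4°–85°] simple-harmonic, h=14: θ=61.6° here. β=10.2, B=33.6. 14/2·(1 − cos(π·0.3036)) = 2.9493 → s = 26.9493
velocity in seg [51.4°–85°] (simple-harmonic), θ in radians: β = 10.2° = 0.1780 rad, B = 33.6° = 0.5864 rad; ds/dθ = (πh/(2B)) sin(πβ/B) = (π·14/(2·0.5864)) sin(π·0.3036) = 30.583533 mm/rad

s = 26.9493, ds/dθ = 30.5835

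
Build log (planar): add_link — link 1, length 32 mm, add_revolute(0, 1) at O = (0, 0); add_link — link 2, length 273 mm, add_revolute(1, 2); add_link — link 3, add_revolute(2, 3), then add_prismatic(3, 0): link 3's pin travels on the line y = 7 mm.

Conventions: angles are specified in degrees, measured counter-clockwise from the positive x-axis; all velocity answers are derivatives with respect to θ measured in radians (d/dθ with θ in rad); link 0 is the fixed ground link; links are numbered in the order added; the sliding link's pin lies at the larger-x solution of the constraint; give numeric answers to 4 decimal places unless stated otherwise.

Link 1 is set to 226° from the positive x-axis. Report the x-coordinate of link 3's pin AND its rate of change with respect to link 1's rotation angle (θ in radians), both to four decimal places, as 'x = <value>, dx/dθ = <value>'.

geometry: r = 32 mm, L = 273 mm, e = 7 mm
crank pin P = (r cos θ, r sin θ) = (-22.229068, -23.018874)
h = r sin θ − e = -23.018874 − 7 = -30.018874
x = r cos θ + √(L² − h²) = -22.229068 + 271.344554 = 249.115487
dx/dθ = −r sin θ − h·r cos θ/√(L² − h²) (θ in radians; h = -30.018874) = 20.559670

x = 249.1155, dx/dθ = 20.5597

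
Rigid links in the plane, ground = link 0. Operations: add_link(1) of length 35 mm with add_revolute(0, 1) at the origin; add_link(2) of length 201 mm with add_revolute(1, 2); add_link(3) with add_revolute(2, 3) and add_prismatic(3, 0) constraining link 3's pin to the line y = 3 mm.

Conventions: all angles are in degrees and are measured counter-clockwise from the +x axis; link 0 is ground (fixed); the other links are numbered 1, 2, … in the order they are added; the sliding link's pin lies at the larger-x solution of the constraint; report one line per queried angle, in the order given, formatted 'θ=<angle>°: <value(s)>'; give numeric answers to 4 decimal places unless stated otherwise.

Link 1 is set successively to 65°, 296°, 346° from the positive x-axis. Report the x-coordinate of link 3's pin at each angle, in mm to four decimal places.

geometry: r = 35 mm, L = 201 mm, e = 3 mm
θ=65°: crank pin P = (r cos θ, r sin θ) = (14.791639, 31.720773)
θ=65°: h = r sin θ − e = 31.720773 − 3 = 28.720773
θ=65°: x = r cos θ + √(L² − h²) = 14.791639 + 198.937471 = 213.729110
θ=296°: crank pin P = (r cos θ, r sin θ) = (15.342990, -31.457792)
θ=296°: h = r sin θ − e = -31.457792 − 3 = -34.457792
θ=296°: x = r cos θ + √(L² − h²) = 15.342990 + 198.024394 = 213.367384
θ=346°: crank pin P = (r cos θ, r sin θ) = (33.960350, -8.467266)
θ=346°: h = r sin θ − e = -8.467266 − 3 = -11.467266
θ=346°: x = r cos θ + √(L² − h²) = 33.960350 + 200.672623 = 234.632974

θ=65°: 213.7291
θ=296°: 213.3674
θ=346°: 234.6330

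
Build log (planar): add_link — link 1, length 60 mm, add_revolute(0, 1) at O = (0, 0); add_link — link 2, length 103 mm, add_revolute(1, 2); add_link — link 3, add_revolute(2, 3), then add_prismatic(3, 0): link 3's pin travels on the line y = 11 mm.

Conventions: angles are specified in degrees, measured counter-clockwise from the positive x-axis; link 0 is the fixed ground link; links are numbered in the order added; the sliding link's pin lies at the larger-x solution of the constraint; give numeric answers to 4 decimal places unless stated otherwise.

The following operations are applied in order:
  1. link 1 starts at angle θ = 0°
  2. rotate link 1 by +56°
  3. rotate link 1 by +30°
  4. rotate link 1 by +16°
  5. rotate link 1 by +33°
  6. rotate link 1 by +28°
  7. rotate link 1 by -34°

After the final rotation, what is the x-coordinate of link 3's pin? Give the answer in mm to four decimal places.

geometry: r = 60 mm, L = 103 mm, e = 11 mm; θ starts at 0°
rotate link 1 by +56°: θ ← 0° +56° = 56°
rotate link 1 by +30°: θ ← 56° +30° = 86°
rotate link 1 by +16°: θ ← 86° +16° = 102°
rotate link 1 by +33°: θ ← 102° +33° = 135°
rotate link 1 by +28°: θ ← 135° +28° = 163°
rotate link 1 by -34°: θ ← 163° -34° = 129°
crank pin P = (r cos θ, r sin θ) = (-37.759223, 46.628758)
h = r sin θ − e = 46.628758 − 11 = 35.628758
x = r cos θ + √(L² − h²) = -37.759223 + 96.641563 = 58.882339

58.8823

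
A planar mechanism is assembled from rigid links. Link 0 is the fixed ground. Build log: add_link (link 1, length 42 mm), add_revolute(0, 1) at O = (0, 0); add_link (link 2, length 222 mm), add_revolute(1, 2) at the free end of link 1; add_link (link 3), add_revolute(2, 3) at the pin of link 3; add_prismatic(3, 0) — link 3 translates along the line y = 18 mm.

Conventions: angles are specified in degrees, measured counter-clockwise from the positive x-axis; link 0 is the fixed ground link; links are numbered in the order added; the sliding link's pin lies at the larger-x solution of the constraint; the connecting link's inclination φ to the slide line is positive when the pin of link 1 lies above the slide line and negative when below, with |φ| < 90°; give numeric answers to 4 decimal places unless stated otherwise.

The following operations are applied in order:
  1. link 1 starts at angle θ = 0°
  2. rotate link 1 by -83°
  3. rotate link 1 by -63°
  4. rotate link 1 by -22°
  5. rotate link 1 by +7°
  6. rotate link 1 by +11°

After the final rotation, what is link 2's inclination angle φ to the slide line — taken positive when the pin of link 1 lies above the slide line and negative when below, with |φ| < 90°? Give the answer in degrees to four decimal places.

geometry: r = 42 mm, L = 222 mm, e = 18 mm; θ starts at 0°
rotate link 1 by -83°: θ ← 0° -83° = -83°
rotate link 1 by -63°: θ ← -83° -63° = -146°
rotate link 1 by -22°: θ ← -146° -22° = -168°
rotate link 1 by +7°: θ ← -168° +7° = -161°
rotate link 1 by +11°: θ ← -161° +11° = -150°
h = r sin θ − e = -21.000000 − 18 = -39.000000
sin φ = h / L = -39.000000 / 222 = -0.17567568
φ = arcsin(-0.17567568) = -10.117981°

-10.1180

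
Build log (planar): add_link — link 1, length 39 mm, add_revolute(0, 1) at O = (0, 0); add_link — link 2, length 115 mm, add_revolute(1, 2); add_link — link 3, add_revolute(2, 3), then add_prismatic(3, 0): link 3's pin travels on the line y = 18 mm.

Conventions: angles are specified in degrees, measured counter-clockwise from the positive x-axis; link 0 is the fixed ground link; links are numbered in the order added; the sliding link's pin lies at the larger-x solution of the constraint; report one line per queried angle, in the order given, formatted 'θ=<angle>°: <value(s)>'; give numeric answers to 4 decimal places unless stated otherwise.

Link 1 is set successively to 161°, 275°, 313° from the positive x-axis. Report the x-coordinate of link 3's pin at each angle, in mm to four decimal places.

geometry: r = 39 mm, L = 115 mm, e = 18 mm
θ=161°: crank pin P = (r cos θ, r sin θ) = (-36.875224, 12.697158)
θ=161°: h = r sin θ − e = 12.697158 − 18 = -5.302842
θ=161°: x = r cos θ + √(L² − h²) = -36.875224 + 114.877673 = 78.002449
θ=275°: crank pin P = (r cos θ, r sin θ) = (3.399074, -38.851593)
θ=275°: h = r sin θ − e = -38.851593 − 18 = -56.851593
θ=275°: x = r cos θ + √(L² − h²) = 3.399074 + 99.964475 = 103.363549
θ=313°: crank pin P = (r cos θ, r sin θ) = (26.597936, -28.522794)
θ=313°: h = r sin θ − e = -28.522794 − 18 = -46.522794
θ=313°: x = r cos θ + √(L² − h²) = 26.597936 + 105.169528 = 131.767464

θ=161°: 78.0024
θ=275°: 103.3635
θ=313°: 131.7675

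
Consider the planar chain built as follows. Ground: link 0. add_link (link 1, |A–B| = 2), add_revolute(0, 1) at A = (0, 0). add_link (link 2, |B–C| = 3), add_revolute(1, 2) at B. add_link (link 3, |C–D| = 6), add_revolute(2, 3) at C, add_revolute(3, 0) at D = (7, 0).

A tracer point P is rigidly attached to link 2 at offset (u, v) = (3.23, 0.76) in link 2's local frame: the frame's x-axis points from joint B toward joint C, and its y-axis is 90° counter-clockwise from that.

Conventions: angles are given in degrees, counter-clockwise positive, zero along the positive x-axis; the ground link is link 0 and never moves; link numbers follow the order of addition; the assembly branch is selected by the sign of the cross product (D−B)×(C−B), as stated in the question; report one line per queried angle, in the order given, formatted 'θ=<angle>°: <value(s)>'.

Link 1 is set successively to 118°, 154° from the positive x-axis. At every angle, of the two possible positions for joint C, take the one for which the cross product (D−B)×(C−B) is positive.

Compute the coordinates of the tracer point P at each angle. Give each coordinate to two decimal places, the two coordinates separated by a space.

A=(0,0), D=(7.00,0)
θ=118°: B = A + 2.00·(cos118°, sin118°) = (-0.9389, 1.7659)
θ=118°: |BD| = 8.1330
θ=118°: circle(B,3.00) ∩ circle(D,6.00): a=2.4066, h=1.7912
θ=118°:   candidates: C₊=(1.7991,2.9918) cross=14.568; C₋=(1.0213,-0.5051) cross=-14.568
θ=118°:   branch + wants cross > 0 → take C=(1.7991,2.9918) (cross=14.568)
θ=118°: ex = (C−B)/|BC| = (0.9127,0.4086); ey = (-0.4086,0.9127)
θ=118°: P = B + 3.23·ex + 0.76·ey = (1.6985,3.7795)
θ=154°: B = A + 2.00·(cos154°, sin154°) = (-1.7976, 0.8767)
θ=154°: |BD| = 8.8412
θ=154°: circle(B,3.00) ∩ circle(D,6.00): a=2.8936, h=0.7918
θ=154°:   candidates: C₊=(1.1603,1.3776) cross=7.000; C₋=(1.0033,-0.1981) cross=-7.000
θ=154°:   branch + wants cross > 0 → take C=(1.1603,1.3776) (cross=7.000)
θ=154°: ex = (C−B)/|BC| = (0.9860,0.1670); ey = (-0.1670,0.9860)
θ=154°: P = B + 3.23·ex + 0.76·ey = (1.2602,2.1654)

θ=118°: 1.70 3.78
θ=154°: 1.26 2.17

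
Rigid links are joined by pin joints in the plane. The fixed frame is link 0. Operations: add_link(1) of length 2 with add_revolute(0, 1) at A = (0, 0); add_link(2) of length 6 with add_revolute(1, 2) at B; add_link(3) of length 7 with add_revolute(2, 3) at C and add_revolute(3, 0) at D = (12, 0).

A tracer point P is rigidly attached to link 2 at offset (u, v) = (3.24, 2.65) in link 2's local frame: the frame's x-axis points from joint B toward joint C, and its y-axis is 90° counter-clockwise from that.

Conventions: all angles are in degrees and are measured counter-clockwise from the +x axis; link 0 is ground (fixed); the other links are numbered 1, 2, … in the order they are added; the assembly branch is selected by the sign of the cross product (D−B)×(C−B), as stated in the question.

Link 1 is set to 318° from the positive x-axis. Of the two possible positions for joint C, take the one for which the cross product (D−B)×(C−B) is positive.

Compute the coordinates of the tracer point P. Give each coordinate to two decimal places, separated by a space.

A=(0,0), D=(12.00,0)
B = A + 2.00·(cos318°, sin318°) = (1.4863, -1.3383)
|BD| = 10.5985
circle(B,6.00) ∩ circle(D,7.00): a=4.6860, h=3.7472
  candidates: C₊=(5.6616,2.9707) cross=39.715; C₋=(6.6079,-4.4638) cross=-39.715
  branch + wants cross > 0 → take C=(5.6616,2.9707) (cross=39.715)
ex = (C−B)/|BC| = (0.6959,0.7182); ey = (-0.7182,0.6959)
P = B + 3.24·ex + 2.65·ey = (1.8379,2.8326)

1.84 2.83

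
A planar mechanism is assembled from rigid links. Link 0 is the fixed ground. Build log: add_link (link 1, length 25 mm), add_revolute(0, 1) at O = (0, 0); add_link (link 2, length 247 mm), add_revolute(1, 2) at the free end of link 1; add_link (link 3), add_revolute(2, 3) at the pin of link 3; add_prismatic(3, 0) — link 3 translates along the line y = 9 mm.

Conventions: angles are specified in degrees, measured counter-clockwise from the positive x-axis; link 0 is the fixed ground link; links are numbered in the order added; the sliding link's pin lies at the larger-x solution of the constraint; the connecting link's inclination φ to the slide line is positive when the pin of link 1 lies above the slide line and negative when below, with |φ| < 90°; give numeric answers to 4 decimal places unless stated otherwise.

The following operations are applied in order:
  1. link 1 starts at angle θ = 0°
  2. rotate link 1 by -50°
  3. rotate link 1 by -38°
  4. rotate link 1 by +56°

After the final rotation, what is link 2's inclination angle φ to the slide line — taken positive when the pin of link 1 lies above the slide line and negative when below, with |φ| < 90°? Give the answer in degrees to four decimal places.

geometry: r = 25 mm, L = 247 mm, e = 9 mm; θ starts at 0°
rotate link 1 by -50°: θ ← 0° -50° = -50°
rotate link 1 by -38°: θ ← -50° -38° = -88°
rotate link 1 by +56°: θ ← -88° +56° = -32°
h = r sin θ − e = -13.247982 − 9 = -22.247982
sin φ = h / L = -22.247982 / 247 = -0.09007280
φ = arcsin(-0.09007280) = -5.167795°

-5.1678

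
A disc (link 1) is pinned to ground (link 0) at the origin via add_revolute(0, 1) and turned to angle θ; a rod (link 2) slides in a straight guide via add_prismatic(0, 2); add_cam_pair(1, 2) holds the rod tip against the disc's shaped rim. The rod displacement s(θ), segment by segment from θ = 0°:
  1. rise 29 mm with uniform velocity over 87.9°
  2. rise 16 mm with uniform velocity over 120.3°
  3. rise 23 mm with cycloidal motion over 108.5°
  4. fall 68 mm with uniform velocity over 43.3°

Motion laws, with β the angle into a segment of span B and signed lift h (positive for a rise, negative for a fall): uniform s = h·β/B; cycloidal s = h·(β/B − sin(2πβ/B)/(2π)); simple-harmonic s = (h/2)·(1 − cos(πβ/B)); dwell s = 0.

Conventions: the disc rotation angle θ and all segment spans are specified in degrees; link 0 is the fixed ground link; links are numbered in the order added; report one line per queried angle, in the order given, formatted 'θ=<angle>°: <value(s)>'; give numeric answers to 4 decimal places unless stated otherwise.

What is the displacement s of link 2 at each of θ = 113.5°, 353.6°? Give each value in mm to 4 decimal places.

segment 1 (0° to 87.9°, uniform, h = 29) is passed completely: s = 0.0000 + (29) = 29.0000
θ = 113.5° falls in segment 2 (87.9° to 208.2°, uniform, h = 16): β = 113.5 − 87.9 = 25.6°, B = 120.3°; Δs = 16·25.6/120.3 = 3.4048; s = 29.0000 + 3.4048 = 32.4048
segment 2 (87.9° to 208.2°, uniform, h = 16) is passed completely: s = 29.0000 + (16) = 45.0000
segment 3 (208.2° to 316.7°, cycloidal, h = 23) is passed completely: s = 45.0000 + (23) = 68.0000
θ = 353.6° falls in segment 4 (316.7° to 360°, uniform, h = -68): β = 353.6 − 316.7 = 36.9°, B = 43.3°; Δs = -68·36.9/43.3 = -57.9492; s = 68.0000 − 57.9492 = 10.0508

θ=113.5°: 32.4048
θ=353.6°: 10.0508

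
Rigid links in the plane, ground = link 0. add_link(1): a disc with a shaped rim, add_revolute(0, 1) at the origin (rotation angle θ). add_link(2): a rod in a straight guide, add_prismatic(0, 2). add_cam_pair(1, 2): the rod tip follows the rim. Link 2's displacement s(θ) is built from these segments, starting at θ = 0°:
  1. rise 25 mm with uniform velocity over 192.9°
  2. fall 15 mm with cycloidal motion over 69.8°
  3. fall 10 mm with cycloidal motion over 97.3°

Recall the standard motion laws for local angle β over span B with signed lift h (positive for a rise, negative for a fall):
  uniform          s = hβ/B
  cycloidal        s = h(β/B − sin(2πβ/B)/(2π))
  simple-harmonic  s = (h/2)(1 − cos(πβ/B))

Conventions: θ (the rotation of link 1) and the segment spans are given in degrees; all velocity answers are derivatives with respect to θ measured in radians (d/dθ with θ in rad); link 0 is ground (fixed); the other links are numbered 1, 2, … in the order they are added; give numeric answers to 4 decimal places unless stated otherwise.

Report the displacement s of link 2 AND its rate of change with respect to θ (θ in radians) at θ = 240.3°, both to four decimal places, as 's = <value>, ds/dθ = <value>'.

segment 1 (0° to 192.9°, uniform, h = 25) is passed completely: s = 0.0000 + (25) = 25.0000
θ = 240.3° falls in segment 2 (192.9° to 262.7°, cycloidal, h = -15): β = 240.3 − 192.9 = 47.4°, B = 69.8°; Δs = -15·(0.6791 − sin(2π·0.6791)/(2π)) = -12.3405; s = 25.0000 − 12.3405 = 12.6595
velocity in seg [192.9°–262.7°] (cycloidal), θ in radians: β = 47.4° = 0.8273 rad, B = 69.8° = 1.2182 rad; ds/dθ = (h/B)(1 − cos(2πβ/B)) = ((-15)/1.2182)(1 − cos(2π·0.6791)) = -17.619499 mm/rad

s = 12.6595, ds/dθ = -17.6195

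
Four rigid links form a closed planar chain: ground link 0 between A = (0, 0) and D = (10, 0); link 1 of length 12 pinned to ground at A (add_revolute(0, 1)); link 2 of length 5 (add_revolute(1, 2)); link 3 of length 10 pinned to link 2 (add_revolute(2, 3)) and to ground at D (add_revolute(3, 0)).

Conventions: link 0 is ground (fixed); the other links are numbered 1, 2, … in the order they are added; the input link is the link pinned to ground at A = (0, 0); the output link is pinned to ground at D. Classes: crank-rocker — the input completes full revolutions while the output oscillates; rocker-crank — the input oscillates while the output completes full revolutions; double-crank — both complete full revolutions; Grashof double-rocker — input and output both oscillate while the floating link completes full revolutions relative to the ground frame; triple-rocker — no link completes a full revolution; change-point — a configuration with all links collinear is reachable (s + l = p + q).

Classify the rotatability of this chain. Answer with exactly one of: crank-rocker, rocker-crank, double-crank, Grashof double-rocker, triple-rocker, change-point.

lengths: ground=10, input=12, coupler=5, output=10
sorted: s=5 (shortest), l=12 (longest), p+q=20
s + l = 17 vs p + q = 20
s + l < p + q (Grashof) with shortest = coupler link → Grashof double-rocker

Grashof double-rocker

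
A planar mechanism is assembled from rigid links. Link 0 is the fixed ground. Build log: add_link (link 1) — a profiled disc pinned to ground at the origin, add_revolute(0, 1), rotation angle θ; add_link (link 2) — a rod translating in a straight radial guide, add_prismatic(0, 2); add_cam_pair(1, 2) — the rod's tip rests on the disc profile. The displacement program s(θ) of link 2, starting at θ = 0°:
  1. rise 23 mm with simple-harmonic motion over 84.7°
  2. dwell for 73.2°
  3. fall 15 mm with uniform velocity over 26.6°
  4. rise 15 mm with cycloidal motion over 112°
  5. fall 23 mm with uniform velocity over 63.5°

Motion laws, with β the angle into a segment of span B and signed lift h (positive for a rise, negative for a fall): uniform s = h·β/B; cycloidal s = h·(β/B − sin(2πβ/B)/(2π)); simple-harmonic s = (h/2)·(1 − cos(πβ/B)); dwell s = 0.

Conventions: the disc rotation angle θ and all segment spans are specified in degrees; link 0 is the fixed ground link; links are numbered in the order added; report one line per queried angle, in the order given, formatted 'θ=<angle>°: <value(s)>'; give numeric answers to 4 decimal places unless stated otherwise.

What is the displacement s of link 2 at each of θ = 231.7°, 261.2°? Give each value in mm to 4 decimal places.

seg 1 [0°–84.7°] simple-harmonic, h=23: full span → s += 23 → s = 23.0000
seg 2 [84.7°–157.9°] dwell: s stays 23.0000
seg 3 [157.9°–184.5°] uniform, h=-15: full span → s += -15 → s = 8.0000
seg 4 [184.5°–296.5°] cycloidal, h=15: θ=231.7° here. β=47.2, B=112. 15·(0.4214 − sin(2π·0.4214)/(2π)) = 5.1902 → s = 13.1902
seg 4 [184.5°–296.5°] cycloidal, h=15: θ=261.2° here. β=76.7, B=112. 15·(0.6848 − sin(2π·0.6848)/(2π)) = 12.4622 → s = 20.4622

θ=231.7°: 13.1902
θ=261.2°: 20.4622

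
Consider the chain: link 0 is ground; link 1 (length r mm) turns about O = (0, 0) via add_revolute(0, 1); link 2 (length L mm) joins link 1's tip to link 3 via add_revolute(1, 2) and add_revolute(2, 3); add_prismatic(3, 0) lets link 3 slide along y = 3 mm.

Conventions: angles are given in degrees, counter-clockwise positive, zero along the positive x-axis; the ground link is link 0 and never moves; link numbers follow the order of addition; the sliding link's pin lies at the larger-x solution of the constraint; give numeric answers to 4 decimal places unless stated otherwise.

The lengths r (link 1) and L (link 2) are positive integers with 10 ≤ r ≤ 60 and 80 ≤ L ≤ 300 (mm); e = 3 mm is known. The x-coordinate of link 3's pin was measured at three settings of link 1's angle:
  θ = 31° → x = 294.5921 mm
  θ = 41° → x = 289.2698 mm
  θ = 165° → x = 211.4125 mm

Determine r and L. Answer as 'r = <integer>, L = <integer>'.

constraint per measurement: (x − r cos θ)² + (r sin θ − e)² = L²
subtracting the θ₁ and θ₂ equations cancels the r² and L² terms:
r = (x₁² − x₂²) / (2[(x₁cos θ₁ + e sin θ₁) − (x₂cos θ₂ + e sin θ₂)]) = 46.0001 → r = 46
L² = (x₁ − r cos θ₁)² + (r sin θ₁ − e)² = 65536.0011 → L = 256.0000 → L = 256
check at θ₃=165°: x = 211.4125 (printed 211.4125) ✓

r = 46, L = 256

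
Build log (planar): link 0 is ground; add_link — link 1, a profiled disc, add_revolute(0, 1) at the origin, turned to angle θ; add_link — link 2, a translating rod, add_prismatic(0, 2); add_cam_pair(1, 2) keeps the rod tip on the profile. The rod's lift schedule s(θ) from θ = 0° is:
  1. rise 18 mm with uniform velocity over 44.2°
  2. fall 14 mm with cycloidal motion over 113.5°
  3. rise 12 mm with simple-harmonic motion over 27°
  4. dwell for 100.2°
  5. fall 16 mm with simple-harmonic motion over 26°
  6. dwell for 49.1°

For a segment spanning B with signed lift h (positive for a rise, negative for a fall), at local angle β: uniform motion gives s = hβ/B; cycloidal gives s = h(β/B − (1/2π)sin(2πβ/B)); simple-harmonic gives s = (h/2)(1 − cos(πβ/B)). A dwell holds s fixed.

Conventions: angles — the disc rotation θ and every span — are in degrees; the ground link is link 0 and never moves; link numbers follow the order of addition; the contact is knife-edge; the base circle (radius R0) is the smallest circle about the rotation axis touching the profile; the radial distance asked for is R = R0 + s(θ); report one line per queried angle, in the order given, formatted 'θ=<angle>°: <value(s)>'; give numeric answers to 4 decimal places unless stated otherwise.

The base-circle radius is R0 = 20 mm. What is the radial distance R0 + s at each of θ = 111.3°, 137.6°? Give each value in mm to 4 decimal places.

seg 1 [0°–44.2°] uniform, h=18: full span → s += 18 → s = 18.0000
seg 2 [44.2°–157.7°] cycloidal, h=-14: θ=111.3° here. β=67.1, B=113.5. -14·(0.5912 − sin(2π·0.5912)/(2π)) = -9.4846 → s = 8.5154
seg 2 [44.2°–157.7°] cycloidal, h=-14: θ=137.6° here. β=93.4, B=113.5. -14·(0.8229 − sin(2π·0.8229)/(2π)) = -13.5191 → s = 4.4809
θ=111.3°: R = R0 + s = 20 + 8.5154 = 28.5154
θ=137.6°: R = R0 + s = 20 + 4.4809 = 24.4809

θ=111.3°: 28.5154
θ=137.6°: 24.4809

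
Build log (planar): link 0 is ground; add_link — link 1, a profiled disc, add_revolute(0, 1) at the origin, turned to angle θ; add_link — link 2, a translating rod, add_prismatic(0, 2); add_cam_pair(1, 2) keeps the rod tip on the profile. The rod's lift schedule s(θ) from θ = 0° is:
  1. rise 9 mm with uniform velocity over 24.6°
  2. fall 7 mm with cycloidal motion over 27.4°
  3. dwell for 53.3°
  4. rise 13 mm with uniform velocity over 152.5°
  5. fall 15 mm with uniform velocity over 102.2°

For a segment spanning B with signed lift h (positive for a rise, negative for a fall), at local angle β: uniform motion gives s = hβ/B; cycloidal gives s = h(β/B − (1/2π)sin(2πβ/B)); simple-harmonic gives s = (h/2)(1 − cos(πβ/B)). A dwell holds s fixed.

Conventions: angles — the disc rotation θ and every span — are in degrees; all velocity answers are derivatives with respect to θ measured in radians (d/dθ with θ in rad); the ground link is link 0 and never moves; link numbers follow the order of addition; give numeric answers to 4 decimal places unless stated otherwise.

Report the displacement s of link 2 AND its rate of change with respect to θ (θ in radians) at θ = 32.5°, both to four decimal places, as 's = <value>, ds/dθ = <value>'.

seg 1 [0°–24.6°] uniform, h=9: full span → s += 9 → s = 9.0000
seg 2 [24.6°–52°] cycloidal, h=-7: θ=32.5° here. β=7.9, B=27.4. -7·(0.2883 − sin(2π·0.2883)/(2π)) = -0.9363 → s = 8.0637
velocity in seg [24.6°–52°] (cycloidal), θ in radians: β = 7.9° = 0.1379 rad, B = 27.4° = 0.4782 rad; ds/dθ = (h/B)(1 − cos(2πβ/B)) = ((-7)/0.4782)(1 − cos(2π·0.2883)) = -18.128081 mm/rad

s = 8.0637, ds/dθ = -18.1281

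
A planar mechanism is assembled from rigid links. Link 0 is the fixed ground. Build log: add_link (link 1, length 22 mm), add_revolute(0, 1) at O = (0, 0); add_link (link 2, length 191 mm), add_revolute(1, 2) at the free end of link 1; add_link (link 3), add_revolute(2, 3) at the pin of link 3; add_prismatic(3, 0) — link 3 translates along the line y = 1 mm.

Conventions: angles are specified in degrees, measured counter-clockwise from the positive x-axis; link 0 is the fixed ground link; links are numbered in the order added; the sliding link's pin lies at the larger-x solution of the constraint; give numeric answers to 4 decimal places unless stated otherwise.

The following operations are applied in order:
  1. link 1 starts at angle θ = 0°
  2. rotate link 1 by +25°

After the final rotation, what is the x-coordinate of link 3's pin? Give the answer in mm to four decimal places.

geometry: r = 22 mm, L = 191 mm, e = 1 mm; θ starts at 0°
rotate link 1 by +25°: θ ← 0° +25° = 25°
crank pin P = (r cos θ, r sin θ) = (19.938771, 9.297602)
h = r sin θ − e = 9.297602 − 1 = 8.297602
x = r cos θ + √(L² − h²) = 19.938771 + 190.819679 = 210.758450

210.7585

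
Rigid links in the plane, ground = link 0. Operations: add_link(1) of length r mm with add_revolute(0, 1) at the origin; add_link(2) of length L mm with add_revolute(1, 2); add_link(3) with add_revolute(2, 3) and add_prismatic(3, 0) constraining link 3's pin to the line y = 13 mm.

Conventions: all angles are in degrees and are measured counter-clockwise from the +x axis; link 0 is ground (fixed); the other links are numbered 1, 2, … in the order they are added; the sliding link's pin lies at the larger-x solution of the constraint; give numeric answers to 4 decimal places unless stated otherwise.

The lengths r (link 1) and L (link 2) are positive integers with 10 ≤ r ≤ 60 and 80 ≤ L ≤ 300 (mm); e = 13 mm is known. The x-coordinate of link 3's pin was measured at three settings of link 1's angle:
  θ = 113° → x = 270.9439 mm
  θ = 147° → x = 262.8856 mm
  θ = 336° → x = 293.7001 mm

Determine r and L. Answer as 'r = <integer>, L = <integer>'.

constraint per measurement: (x − r cos θ)² + (r sin θ − e)² = L²
subtracting the θ₁ and θ₂ equations cancels the r² and L² terms:
r = (x₁² − x₂²) / (2[(x₁cos θ₁ + e sin θ₁) − (x₂cos θ₂ + e sin θ₂)]) = 17.9998 → r = 18
L² = (x₁ − r cos θ₁)² + (r sin θ₁ − e)² = 77283.9844 → L = 278.0000 → L = 278
check at θ₃=336°: x = 293.7001 (printed 293.7001) ✓

r = 18, L = 278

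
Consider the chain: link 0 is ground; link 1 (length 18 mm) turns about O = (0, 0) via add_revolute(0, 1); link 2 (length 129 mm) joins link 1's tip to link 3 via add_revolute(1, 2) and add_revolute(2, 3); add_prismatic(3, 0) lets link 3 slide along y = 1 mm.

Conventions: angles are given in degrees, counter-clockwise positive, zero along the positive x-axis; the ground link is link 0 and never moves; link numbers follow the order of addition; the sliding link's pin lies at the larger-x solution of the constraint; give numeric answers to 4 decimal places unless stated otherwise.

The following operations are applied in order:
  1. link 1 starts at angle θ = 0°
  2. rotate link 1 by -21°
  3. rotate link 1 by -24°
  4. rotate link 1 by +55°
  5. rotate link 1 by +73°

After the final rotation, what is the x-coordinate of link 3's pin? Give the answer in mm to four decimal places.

geometry: r = 18 mm, L = 129 mm, e = 1 mm; θ starts at 0°
rotate link 1 by -21°: θ ← 0° -21° = -21°
rotate link 1 by -24°: θ ← -21° -24° = -45°
rotate link 1 by +55°: θ ← -45° +55° = 10°
rotate link 1 by +73°: θ ← 10° +73° = 83°
crank pin P = (r cos θ, r sin θ) = (2.193648, 17.865831)
h = r sin θ − e = 17.865831 − 1 = 16.865831
x = r cos θ + √(L² − h²) = 2.193648 + 127.892704 = 130.086352

130.0864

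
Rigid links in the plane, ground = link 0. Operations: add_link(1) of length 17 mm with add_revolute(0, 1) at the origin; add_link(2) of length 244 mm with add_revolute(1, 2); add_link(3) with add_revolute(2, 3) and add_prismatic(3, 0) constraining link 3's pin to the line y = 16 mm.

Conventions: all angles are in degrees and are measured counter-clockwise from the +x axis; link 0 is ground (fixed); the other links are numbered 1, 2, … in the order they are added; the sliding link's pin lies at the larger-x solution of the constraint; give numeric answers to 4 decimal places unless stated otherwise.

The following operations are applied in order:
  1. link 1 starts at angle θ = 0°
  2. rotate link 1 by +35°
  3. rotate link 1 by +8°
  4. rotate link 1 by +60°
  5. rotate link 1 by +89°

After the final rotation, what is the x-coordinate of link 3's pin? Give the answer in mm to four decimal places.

geometry: r = 17 mm, L = 244 mm, e = 16 mm; θ starts at 0°
rotate link 1 by +35°: θ ← 0° +35° = 35°
rotate link 1 by +8°: θ ← 35° +8° = 43°
rotate link 1 by +60°: θ ← 43° +60° = 103°
rotate link 1 by +89°: θ ← 103° +89° = 192°
crank pin P = (r cos θ, r sin θ) = (-16.628509, -3.534499)
h = r sin θ − e = -3.534499 − 16 = -19.534499
x = r cos θ + √(L² − h²) = -16.628509 + 243.216783 = 226.588273

226.5883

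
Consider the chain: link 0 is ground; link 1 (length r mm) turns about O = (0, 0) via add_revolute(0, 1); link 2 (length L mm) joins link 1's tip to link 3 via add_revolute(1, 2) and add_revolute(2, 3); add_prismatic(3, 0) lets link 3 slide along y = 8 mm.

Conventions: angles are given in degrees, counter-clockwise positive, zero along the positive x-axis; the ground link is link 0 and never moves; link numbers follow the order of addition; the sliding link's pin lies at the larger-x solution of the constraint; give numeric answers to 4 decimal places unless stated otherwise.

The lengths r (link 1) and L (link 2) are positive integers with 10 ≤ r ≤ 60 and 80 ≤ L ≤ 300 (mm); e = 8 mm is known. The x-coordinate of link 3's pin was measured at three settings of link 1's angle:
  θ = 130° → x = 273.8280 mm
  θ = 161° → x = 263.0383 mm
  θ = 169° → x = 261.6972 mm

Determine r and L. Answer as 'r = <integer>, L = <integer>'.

constraint per measurement: (x − r cos θ)² + (r sin θ − e)² = L²
subtracting the θ₁ and θ₂ equations cancels the r² and L² terms:
r = (x₁² − x₂²) / (2[(x₁cos θ₁ + e sin θ₁) − (x₂cos θ₂ + e sin θ₂)]) = 38.0003 → r = 38
L² = (x₁ − r cos θ₁)² + (r sin θ₁ − e)² = 89401.0252 → L = 299.0000 → L = 299
check at θ₃=169°: x = 261.6972 (printed 261.6972) ✓

r = 38, L = 299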